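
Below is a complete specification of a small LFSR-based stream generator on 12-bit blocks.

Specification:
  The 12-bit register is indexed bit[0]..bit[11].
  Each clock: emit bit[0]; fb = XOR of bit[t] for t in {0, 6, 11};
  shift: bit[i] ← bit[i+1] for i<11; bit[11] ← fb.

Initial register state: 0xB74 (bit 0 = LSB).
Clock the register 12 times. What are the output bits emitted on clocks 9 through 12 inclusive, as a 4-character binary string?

1101

reg_0 = 0xB74
clock 1: out=0, reg = 0x5BA
clock 2: out=0, reg = 0x2DD
clock 3: out=1, reg = 0x16E
clock 4: out=0, reg = 0x8B7
clock 5: out=1, reg = 0x45B
clock 6: out=1, reg = 0x22D
clock 7: out=1, reg = 0x916
clock 8: out=0, reg = 0xC8B
clock 9: out=1, reg = 0x645
clock 10: out=1, reg = 0x322
clock 11: out=0, reg = 0x191
clock 12: out=1, reg = 0x8C8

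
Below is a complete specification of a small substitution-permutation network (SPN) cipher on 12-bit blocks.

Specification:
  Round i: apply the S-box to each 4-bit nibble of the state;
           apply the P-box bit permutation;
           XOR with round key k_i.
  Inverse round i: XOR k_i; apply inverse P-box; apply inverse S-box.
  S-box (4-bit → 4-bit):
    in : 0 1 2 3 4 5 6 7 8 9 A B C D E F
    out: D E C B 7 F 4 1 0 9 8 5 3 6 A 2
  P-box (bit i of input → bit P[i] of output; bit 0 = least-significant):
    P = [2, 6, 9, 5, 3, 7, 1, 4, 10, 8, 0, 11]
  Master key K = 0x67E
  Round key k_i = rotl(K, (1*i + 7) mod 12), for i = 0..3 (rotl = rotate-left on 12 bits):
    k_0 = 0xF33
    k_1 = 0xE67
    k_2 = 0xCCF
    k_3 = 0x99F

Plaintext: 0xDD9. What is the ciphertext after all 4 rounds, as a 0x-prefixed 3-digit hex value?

s_0 = plaintext = 0xDD9
s_1 = Round(s_0, k_0) = 0xE94
s_2 = Round(s_1, k_1) = 0x53B
s_3 = Round(s_2, k_2) = 0x352
s_4 = Round(s_3, k_3) = 0x625

0x625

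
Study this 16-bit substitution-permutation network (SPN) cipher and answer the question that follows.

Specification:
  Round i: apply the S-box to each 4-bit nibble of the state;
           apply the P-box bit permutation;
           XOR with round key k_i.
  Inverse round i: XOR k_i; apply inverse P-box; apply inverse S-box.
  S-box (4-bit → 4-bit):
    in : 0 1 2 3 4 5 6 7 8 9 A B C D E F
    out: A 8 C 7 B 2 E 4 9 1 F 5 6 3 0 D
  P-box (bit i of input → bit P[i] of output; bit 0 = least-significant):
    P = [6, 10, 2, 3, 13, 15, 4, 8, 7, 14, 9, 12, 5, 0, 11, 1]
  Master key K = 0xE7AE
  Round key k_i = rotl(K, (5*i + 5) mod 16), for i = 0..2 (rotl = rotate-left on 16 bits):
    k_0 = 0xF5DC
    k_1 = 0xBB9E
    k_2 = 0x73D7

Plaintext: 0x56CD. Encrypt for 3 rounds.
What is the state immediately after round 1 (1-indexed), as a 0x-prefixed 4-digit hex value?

0x238D

s_0 = plaintext = 0x56CD
s_1 = Round(s_0, k_0) = 0x238D
s_2 = Round(s_1, k_1) = 0xD45C
s_3 = Round(s_2, k_2) = 0xA772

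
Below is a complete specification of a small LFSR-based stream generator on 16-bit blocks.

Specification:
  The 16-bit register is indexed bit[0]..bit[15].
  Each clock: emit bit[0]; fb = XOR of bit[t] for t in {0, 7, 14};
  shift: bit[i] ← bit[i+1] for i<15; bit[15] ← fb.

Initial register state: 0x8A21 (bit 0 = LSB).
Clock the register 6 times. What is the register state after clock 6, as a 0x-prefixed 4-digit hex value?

reg_0 = 0x8A21
clock 1: out=1, reg = 0xC510
clock 2: out=0, reg = 0xE288
clock 3: out=0, reg = 0x7144
clock 4: out=0, reg = 0xB8A2
clock 5: out=0, reg = 0xDC51
clock 6: out=1, reg = 0x6E28

0x6E28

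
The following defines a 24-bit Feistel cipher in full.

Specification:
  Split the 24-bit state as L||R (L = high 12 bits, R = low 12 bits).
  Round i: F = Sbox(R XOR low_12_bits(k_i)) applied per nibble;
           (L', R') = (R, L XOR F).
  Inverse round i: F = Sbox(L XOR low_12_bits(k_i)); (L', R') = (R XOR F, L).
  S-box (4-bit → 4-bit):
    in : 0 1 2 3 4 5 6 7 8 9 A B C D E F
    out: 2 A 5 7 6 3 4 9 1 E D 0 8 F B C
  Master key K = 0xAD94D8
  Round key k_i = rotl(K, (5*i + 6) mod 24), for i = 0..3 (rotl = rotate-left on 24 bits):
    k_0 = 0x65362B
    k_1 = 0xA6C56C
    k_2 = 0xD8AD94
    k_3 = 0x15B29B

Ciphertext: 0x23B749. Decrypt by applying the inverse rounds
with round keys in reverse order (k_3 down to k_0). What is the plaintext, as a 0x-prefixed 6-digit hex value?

0xA4510B

s_0 = ciphertext = 0x23B749
s_1 = InvRound(s_0, k_3) = 0x59B23B
s_2 = InvRound(s_1, k_2) = 0x31759B
s_3 = InvRound(s_2, k_1) = 0x10B317
s_4 = InvRound(s_3, k_0) = 0xA4510B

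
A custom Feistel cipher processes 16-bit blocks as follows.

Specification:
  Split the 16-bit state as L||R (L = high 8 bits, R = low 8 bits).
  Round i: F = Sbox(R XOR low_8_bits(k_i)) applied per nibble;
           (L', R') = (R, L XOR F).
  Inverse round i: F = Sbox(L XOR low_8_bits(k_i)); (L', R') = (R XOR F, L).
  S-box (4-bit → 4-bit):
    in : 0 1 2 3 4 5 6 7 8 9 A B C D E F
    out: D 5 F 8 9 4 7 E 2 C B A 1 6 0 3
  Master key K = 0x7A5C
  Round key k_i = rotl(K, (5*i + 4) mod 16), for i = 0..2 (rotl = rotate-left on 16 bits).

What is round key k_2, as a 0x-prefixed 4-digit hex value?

0x1E97

K = 0x7A5C
k_0 = rotl(K, (5*0+4) mod 16) = rotl(K, 4) = 0xA5C7
k_1 = rotl(K, (5*1+4) mod 16) = rotl(K, 9) = 0xB8F4
k_2 = rotl(K, (5*2+4) mod 16) = rotl(K, 14) = 0x1E97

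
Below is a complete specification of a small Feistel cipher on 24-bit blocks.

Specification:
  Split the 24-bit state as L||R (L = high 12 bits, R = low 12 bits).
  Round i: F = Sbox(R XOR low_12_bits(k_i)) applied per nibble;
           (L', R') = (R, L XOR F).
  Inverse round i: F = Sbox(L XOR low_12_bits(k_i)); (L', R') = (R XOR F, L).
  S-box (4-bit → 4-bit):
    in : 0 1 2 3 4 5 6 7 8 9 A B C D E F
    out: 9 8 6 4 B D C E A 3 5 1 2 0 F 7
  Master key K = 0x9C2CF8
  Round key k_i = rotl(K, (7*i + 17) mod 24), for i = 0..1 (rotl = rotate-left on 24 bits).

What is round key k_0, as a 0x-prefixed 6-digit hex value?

0xF13859

K = 0x9C2CF8
k_0 = rotl(K, (7*0+17) mod 24) = rotl(K, 17) = 0xF13859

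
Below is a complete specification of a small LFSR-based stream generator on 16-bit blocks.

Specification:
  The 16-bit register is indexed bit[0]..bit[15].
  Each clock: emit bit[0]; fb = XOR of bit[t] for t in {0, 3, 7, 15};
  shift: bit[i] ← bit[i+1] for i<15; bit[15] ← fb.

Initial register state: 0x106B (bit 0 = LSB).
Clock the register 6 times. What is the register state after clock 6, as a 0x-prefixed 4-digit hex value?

0x0841

reg_0 = 0x106B
clock 1: out=1, reg = 0x0835
clock 2: out=1, reg = 0x841A
clock 3: out=0, reg = 0x420D
clock 4: out=1, reg = 0x2106
clock 5: out=0, reg = 0x1083
clock 6: out=1, reg = 0x0841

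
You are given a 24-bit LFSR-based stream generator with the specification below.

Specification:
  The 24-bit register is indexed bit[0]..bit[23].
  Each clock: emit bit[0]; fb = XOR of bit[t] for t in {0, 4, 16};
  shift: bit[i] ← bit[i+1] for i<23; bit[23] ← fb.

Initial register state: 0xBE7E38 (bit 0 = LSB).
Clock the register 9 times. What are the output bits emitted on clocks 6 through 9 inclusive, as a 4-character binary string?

reg_0 = 0xBE7E38
clock 1: out=0, reg = 0xDF3F1C
clock 2: out=0, reg = 0x6F9F8E
clock 3: out=0, reg = 0xB7CFC7
clock 4: out=1, reg = 0x5BE7E3
clock 5: out=1, reg = 0x2DF3F1
clock 6: out=1, reg = 0x96F9F8
clock 7: out=0, reg = 0xCB7CFC
clock 8: out=0, reg = 0x65BE7E
clock 9: out=0, reg = 0x32DF3F

1000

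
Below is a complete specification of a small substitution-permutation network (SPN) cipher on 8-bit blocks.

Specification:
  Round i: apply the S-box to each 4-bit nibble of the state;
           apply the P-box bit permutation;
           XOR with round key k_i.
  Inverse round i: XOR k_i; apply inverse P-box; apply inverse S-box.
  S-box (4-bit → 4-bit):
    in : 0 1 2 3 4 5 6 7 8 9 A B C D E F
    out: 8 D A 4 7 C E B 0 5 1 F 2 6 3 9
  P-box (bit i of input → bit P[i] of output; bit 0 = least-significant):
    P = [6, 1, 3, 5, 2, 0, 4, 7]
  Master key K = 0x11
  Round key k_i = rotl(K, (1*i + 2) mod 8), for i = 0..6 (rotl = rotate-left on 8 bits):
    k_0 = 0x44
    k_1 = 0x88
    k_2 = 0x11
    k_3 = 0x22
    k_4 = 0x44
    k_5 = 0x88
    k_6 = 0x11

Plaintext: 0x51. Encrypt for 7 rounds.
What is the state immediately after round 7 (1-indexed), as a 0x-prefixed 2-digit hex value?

s_0 = plaintext = 0x51
s_1 = Round(s_0, k_0) = 0xBC
s_2 = Round(s_1, k_1) = 0x1F
s_3 = Round(s_2, k_2) = 0xE5
s_4 = Round(s_3, k_3) = 0x0F
s_5 = Round(s_4, k_4) = 0xA4
s_6 = Round(s_5, k_5) = 0xC6
s_7 = Round(s_6, k_6) = 0x3A

0x3A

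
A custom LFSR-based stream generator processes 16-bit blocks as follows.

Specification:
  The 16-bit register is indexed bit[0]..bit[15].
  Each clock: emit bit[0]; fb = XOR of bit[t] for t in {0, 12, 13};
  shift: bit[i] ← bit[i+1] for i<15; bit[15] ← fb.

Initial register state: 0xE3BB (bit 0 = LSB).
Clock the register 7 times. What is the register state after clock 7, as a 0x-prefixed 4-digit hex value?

0x05C7

reg_0 = 0xE3BB
clock 1: out=1, reg = 0x71DD
clock 2: out=1, reg = 0xB8EE
clock 3: out=0, reg = 0x5C77
clock 4: out=1, reg = 0x2E3B
clock 5: out=1, reg = 0x171D
clock 6: out=1, reg = 0x0B8E
clock 7: out=0, reg = 0x05C7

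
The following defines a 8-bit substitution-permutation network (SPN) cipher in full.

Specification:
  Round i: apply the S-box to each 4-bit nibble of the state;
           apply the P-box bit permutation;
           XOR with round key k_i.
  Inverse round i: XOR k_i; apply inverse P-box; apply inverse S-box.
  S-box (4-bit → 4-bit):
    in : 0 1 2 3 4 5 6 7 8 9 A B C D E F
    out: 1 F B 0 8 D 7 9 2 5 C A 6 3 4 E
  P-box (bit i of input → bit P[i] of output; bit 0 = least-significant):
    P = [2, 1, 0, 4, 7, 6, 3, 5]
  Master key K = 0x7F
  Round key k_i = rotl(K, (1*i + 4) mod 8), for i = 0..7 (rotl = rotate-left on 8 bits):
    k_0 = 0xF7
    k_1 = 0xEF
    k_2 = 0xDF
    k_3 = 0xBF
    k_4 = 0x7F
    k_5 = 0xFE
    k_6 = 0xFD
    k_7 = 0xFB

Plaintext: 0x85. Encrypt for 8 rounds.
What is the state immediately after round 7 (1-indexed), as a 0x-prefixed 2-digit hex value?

s_0 = plaintext = 0x85
s_1 = Round(s_0, k_0) = 0xA2
s_2 = Round(s_1, k_1) = 0xD1
s_3 = Round(s_2, k_2) = 0x08
s_4 = Round(s_3, k_3) = 0x3D
s_5 = Round(s_4, k_4) = 0x79
s_6 = Round(s_5, k_5) = 0x5B
s_7 = Round(s_6, k_6) = 0x47
s_8 = Round(s_7, k_7) = 0xCF

0x47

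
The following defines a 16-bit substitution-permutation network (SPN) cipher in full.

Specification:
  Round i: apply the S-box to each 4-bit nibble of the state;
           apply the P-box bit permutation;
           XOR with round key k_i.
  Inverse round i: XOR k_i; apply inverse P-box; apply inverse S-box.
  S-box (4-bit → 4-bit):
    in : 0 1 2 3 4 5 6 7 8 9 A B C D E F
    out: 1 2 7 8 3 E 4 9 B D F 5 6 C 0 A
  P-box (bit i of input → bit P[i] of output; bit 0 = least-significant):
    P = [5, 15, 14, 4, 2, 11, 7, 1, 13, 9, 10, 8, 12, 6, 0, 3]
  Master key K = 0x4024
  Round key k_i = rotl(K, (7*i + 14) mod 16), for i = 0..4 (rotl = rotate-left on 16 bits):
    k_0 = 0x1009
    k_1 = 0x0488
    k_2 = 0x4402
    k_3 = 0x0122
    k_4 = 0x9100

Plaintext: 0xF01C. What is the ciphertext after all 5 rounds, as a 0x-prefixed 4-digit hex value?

s_0 = plaintext = 0xF01C
s_1 = Round(s_0, k_0) = 0xF841
s_2 = Round(s_1, k_1) = 0xAFC4
s_3 = Round(s_2, k_2) = 0xDFEB
s_4 = Round(s_3, k_3) = 0x420B
s_5 = Round(s_4, k_4) = 0xE764

0xE764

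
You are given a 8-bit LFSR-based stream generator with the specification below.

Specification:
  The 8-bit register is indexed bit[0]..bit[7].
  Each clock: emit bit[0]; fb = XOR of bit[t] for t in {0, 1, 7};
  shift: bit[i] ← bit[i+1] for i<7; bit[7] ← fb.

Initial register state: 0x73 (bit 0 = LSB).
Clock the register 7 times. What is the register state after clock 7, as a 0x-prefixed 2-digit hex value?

reg_0 = 0x73
clock 1: out=1, reg = 0x39
clock 2: out=1, reg = 0x9C
clock 3: out=0, reg = 0xCE
clock 4: out=0, reg = 0x67
clock 5: out=1, reg = 0x33
clock 6: out=1, reg = 0x19
clock 7: out=1, reg = 0x8C

0x8C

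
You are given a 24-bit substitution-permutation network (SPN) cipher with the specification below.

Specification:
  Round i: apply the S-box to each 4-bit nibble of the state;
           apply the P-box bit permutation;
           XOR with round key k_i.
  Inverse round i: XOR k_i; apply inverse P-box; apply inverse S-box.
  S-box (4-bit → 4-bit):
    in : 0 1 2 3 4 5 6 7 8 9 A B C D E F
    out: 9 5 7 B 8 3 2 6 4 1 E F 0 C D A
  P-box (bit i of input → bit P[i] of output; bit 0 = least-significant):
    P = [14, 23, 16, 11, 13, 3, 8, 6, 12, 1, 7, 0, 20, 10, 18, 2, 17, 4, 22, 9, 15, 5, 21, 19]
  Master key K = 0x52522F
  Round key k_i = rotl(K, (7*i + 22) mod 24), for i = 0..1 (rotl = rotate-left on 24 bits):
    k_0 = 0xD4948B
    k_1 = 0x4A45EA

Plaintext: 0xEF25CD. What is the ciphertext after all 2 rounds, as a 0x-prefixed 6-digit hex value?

s_0 = plaintext = 0xEF25CD
s_1 = Round(s_0, k_0) = 0xE90A99
s_2 = Round(s_1, k_1) = 0x70A56D

0x70A56D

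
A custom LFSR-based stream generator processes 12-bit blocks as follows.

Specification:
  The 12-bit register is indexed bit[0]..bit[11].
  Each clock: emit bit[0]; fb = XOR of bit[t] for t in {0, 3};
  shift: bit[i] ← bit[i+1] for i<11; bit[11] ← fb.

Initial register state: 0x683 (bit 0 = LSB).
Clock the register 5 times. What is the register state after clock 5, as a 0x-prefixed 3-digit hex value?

0x9B4

reg_0 = 0x683
clock 1: out=1, reg = 0xB41
clock 2: out=1, reg = 0xDA0
clock 3: out=0, reg = 0x6D0
clock 4: out=0, reg = 0x368
clock 5: out=0, reg = 0x9B4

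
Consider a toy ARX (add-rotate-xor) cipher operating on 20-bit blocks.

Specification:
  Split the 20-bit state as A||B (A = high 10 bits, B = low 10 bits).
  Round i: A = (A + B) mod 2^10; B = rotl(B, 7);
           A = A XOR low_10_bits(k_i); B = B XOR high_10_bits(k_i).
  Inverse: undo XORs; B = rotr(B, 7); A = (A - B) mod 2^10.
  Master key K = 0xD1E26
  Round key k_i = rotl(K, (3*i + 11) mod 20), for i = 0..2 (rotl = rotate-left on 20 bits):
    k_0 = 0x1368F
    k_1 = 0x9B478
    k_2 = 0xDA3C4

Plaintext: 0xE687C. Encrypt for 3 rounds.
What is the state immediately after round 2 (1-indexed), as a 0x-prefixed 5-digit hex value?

0x28F25

s_0 = plaintext = 0xE687C
s_1 = Round(s_0, k_0) = 0xA6642
s_2 = Round(s_1, k_1) = 0x28F25
s_3 = Round(s_2, k_2) = 0x0318C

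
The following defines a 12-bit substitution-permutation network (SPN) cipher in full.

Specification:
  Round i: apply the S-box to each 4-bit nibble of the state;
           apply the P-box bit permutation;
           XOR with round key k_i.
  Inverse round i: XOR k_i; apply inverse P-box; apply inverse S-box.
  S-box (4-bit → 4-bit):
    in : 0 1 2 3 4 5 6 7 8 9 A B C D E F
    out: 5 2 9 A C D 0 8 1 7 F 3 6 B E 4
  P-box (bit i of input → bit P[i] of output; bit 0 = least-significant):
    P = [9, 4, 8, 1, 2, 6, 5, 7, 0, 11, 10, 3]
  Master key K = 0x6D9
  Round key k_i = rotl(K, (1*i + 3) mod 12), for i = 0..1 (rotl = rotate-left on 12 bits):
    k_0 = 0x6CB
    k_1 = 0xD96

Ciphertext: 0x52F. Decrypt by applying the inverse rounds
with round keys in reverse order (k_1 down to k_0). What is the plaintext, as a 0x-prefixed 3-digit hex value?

s_0 = ciphertext = 0x52F
s_1 = InvRound(s_0, k_1) = 0xD41
s_2 = InvRound(s_1, k_0) = 0x375

0x375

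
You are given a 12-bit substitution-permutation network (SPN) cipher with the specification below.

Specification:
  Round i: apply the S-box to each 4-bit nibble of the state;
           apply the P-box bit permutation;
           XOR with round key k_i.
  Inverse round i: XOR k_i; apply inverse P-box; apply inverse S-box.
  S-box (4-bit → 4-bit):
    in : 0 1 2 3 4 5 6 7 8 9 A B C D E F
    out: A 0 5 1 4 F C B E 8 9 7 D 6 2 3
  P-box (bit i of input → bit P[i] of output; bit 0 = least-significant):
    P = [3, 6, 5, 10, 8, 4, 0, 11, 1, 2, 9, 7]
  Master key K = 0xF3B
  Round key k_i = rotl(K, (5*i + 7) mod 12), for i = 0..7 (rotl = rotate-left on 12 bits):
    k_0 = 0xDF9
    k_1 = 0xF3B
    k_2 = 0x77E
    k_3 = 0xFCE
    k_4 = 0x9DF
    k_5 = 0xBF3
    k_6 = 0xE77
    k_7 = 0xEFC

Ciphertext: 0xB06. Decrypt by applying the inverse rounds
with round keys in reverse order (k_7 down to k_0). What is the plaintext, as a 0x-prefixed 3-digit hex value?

s_0 = ciphertext = 0xB06
s_1 = InvRound(s_0, k_7) = 0xAF5
s_2 = InvRound(s_1, k_6) = 0xA19
s_3 = InvRound(s_2, k_5) = 0xA3B
s_4 = InvRound(s_3, k_4) = 0x83D
s_5 = InvRound(s_4, k_3) = 0xCB8
s_6 = InvRound(s_5, k_2) = 0x5AE
s_7 = InvRound(s_6, k_1) = 0x881
s_8 = InvRound(s_7, k_0) = 0x1F5

0x1F5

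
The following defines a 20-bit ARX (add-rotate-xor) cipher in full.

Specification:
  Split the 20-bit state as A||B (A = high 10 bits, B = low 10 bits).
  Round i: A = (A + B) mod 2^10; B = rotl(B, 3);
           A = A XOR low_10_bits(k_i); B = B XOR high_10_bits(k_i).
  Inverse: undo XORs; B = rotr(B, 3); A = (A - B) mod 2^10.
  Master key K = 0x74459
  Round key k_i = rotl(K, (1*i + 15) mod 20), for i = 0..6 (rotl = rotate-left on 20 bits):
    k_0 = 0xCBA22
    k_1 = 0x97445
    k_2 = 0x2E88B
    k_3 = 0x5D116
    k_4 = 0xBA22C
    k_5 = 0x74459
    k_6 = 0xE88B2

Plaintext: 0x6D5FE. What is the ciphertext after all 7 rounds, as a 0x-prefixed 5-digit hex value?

0xEFFD0

s_0 = plaintext = 0x6D5FE
s_1 = Round(s_0, k_0) = 0x644DD
s_2 = Round(s_1, k_1) = 0x8ACB4
s_3 = Round(s_2, k_2) = 0x9511B
s_4 = Round(s_3, k_3) = 0x9E5AE
s_5 = Round(s_4, k_4) = 0x82F9B
s_6 = Round(s_5, k_5) = 0x7FD0E
s_7 = Round(s_6, k_6) = 0xEFFD0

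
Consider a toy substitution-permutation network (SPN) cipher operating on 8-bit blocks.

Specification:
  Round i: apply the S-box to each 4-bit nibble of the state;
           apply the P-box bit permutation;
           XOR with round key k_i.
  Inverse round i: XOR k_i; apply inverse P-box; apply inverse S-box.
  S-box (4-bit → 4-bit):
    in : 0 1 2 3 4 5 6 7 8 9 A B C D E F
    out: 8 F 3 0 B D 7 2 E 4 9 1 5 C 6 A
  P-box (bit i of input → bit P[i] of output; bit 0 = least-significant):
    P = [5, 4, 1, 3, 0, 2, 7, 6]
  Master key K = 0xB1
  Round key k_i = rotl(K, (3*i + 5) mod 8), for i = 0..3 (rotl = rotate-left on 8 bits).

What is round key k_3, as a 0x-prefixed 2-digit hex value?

K = 0xB1
k_0 = rotl(K, (3*0+5) mod 8) = rotl(K, 5) = 0x36
k_1 = rotl(K, (3*1+5) mod 8) = rotl(K, 0) = 0xB1
k_2 = rotl(K, (3*2+5) mod 8) = rotl(K, 3) = 0x8D
k_3 = rotl(K, (3*3+5) mod 8) = rotl(K, 6) = 0x6C

0x6C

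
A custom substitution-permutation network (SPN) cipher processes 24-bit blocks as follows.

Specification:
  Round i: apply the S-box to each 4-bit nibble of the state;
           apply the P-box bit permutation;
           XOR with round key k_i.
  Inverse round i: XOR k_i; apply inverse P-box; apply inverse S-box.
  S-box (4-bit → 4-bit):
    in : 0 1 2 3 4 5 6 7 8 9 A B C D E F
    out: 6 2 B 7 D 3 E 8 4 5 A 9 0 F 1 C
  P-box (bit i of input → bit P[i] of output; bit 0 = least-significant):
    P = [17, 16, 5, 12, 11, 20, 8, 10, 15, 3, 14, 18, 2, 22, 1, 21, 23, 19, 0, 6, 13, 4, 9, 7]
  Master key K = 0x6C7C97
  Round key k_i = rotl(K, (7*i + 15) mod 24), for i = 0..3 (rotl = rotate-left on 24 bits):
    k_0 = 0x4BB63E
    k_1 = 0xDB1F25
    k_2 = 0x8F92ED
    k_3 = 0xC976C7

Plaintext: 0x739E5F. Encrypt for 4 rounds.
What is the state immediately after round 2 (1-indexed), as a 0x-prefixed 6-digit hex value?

0x31B490

s_0 = plaintext = 0x739E5F
s_1 = Round(s_0, k_0) = 0xD32E99
s_2 = Round(s_1, k_1) = 0x31B490
s_3 = Round(s_2, k_2) = 0xA279D9
s_4 = Round(s_3, k_3) = 0x73BB37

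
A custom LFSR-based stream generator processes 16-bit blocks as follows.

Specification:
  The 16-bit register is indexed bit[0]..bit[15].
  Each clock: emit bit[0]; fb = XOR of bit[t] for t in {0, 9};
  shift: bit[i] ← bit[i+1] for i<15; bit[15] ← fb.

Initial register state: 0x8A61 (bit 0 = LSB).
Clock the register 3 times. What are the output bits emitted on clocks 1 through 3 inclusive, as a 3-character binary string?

reg_0 = 0x8A61
clock 1: out=1, reg = 0x4530
clock 2: out=0, reg = 0x2298
clock 3: out=0, reg = 0x914C

100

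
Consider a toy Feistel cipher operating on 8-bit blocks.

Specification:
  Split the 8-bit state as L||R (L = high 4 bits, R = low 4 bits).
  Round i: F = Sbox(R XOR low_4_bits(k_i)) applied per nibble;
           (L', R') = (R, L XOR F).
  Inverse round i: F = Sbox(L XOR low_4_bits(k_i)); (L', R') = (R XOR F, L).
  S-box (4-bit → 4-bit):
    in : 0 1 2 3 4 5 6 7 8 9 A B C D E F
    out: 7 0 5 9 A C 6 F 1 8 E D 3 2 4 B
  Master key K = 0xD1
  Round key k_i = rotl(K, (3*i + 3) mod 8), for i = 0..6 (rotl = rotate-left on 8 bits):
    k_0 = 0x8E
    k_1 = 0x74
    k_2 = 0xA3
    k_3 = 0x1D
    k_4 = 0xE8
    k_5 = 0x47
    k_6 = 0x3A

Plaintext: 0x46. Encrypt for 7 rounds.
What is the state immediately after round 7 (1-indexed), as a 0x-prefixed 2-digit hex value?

s_0 = plaintext = 0x46
s_1 = Round(s_0, k_0) = 0x65
s_2 = Round(s_1, k_1) = 0x56
s_3 = Round(s_2, k_2) = 0x69
s_4 = Round(s_3, k_3) = 0x9C
s_5 = Round(s_4, k_4) = 0xC3
s_6 = Round(s_5, k_5) = 0x36
s_7 = Round(s_6, k_6) = 0x60

0x60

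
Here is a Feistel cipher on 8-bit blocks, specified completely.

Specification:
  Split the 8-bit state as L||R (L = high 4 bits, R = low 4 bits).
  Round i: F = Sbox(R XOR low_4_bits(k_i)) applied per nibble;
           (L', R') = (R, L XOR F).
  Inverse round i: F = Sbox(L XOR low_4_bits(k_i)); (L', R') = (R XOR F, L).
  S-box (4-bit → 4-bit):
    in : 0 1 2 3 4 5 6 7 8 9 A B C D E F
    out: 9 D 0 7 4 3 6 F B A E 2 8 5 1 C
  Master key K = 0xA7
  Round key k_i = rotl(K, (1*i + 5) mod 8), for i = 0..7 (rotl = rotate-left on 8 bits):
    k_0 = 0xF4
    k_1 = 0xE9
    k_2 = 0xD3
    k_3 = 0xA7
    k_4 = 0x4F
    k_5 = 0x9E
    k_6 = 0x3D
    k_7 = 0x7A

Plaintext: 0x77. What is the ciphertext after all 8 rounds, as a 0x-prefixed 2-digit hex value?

s_0 = plaintext = 0x77
s_1 = Round(s_0, k_0) = 0x70
s_2 = Round(s_1, k_1) = 0x0D
s_3 = Round(s_2, k_2) = 0xD1
s_4 = Round(s_3, k_3) = 0x1B
s_5 = Round(s_4, k_4) = 0xB5
s_6 = Round(s_5, k_5) = 0x59
s_7 = Round(s_6, k_6) = 0x91
s_8 = Round(s_7, k_7) = 0x1B

0x1B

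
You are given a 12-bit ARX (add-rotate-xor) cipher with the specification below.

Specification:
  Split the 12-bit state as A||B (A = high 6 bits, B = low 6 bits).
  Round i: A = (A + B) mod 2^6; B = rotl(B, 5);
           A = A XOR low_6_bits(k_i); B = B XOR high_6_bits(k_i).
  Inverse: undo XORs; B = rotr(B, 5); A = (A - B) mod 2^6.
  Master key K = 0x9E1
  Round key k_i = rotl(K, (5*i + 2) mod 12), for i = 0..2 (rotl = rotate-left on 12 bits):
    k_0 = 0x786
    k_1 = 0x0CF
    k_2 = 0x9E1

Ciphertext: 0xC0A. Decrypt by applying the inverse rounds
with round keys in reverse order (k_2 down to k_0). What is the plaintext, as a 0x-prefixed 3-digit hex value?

0xC9D

s_0 = ciphertext = 0xC0A
s_1 = InvRound(s_0, k_2) = 0xD9B
s_2 = InvRound(s_1, k_1) = 0x270
s_3 = InvRound(s_2, k_0) = 0xC9D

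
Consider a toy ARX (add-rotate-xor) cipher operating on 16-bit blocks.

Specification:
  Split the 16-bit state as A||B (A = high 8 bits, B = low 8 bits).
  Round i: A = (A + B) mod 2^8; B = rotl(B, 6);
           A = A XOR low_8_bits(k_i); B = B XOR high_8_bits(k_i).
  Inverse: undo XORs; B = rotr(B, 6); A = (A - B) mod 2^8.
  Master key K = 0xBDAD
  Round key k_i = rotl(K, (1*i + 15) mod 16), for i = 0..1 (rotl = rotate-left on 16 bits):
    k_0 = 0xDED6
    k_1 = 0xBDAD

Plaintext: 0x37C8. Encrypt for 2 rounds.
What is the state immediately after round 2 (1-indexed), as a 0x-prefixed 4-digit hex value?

0xB886

s_0 = plaintext = 0x37C8
s_1 = Round(s_0, k_0) = 0x29EC
s_2 = Round(s_1, k_1) = 0xB886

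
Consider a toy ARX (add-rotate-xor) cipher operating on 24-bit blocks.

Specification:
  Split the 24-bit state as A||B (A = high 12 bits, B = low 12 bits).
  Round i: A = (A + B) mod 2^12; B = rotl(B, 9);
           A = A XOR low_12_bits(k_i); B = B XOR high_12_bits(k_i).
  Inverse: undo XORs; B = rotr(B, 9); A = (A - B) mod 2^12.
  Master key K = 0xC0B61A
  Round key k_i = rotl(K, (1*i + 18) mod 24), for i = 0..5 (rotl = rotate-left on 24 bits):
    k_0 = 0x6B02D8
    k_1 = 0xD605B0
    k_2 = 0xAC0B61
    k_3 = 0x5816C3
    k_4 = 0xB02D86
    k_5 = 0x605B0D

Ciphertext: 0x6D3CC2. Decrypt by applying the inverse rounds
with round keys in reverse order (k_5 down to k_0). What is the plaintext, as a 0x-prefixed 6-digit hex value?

s_0 = ciphertext = 0x6D3CC2
s_1 = InvRound(s_0, k_5) = 0x7A163D
s_2 = InvRound(s_1, k_4) = 0x0299FE
s_3 = InvRound(s_2, k_3) = 0x2EC3FE
s_4 = InvRound(s_3, k_2) = 0xF999F4
s_5 = InvRound(s_4, k_1) = 0x5874A2
s_6 = InvRound(s_5, k_0) = 0x6CE091

0x6CE091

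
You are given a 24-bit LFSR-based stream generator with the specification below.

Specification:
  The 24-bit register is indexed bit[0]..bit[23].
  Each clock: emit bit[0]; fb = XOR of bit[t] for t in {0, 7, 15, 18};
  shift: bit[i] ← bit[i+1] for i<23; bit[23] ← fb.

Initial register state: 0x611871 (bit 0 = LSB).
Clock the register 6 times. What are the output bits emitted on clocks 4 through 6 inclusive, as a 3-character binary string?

011

reg_0 = 0x611871
clock 1: out=1, reg = 0xB08C38
clock 2: out=0, reg = 0xD8461C
clock 3: out=0, reg = 0x6C230E
clock 4: out=0, reg = 0xB61187
clock 5: out=1, reg = 0xDB08C3
clock 6: out=1, reg = 0x6D8461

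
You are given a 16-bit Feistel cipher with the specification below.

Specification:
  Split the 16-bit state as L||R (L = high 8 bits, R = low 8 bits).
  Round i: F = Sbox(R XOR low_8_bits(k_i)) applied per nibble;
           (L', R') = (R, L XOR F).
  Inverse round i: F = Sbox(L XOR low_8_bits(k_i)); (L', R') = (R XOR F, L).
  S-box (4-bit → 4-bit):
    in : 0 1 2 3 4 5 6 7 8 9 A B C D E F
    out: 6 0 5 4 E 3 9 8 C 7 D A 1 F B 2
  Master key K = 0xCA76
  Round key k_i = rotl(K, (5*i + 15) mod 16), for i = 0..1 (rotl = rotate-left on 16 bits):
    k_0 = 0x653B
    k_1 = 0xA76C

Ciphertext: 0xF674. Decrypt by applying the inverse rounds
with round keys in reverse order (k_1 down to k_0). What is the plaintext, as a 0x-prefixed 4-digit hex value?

0xB309

s_0 = ciphertext = 0xF674
s_1 = InvRound(s_0, k_1) = 0x09F6
s_2 = InvRound(s_1, k_0) = 0xB309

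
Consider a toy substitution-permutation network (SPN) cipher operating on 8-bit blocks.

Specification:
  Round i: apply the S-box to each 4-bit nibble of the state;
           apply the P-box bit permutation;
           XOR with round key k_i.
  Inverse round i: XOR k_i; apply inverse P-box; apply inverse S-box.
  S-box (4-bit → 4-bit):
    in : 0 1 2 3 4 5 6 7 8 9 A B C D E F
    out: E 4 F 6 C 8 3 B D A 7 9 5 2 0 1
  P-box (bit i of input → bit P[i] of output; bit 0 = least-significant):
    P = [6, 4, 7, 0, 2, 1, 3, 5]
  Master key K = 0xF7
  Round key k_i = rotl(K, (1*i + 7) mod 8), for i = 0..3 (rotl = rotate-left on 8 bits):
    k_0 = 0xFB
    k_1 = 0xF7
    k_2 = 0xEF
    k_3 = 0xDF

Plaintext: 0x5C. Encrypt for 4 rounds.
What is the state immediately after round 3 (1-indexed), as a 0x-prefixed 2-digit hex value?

0xCB

s_0 = plaintext = 0x5C
s_1 = Round(s_0, k_0) = 0x1B
s_2 = Round(s_1, k_1) = 0xBE
s_3 = Round(s_2, k_2) = 0xCB
s_4 = Round(s_3, k_3) = 0x92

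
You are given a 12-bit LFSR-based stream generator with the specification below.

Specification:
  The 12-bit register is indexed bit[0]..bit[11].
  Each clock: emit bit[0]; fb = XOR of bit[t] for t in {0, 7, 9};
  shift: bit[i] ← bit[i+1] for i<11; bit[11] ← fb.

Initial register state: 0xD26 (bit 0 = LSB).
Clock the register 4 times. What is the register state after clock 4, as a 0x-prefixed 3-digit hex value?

0xAD2

reg_0 = 0xD26
clock 1: out=0, reg = 0x693
clock 2: out=1, reg = 0xB49
clock 3: out=1, reg = 0x5A4
clock 4: out=0, reg = 0xAD2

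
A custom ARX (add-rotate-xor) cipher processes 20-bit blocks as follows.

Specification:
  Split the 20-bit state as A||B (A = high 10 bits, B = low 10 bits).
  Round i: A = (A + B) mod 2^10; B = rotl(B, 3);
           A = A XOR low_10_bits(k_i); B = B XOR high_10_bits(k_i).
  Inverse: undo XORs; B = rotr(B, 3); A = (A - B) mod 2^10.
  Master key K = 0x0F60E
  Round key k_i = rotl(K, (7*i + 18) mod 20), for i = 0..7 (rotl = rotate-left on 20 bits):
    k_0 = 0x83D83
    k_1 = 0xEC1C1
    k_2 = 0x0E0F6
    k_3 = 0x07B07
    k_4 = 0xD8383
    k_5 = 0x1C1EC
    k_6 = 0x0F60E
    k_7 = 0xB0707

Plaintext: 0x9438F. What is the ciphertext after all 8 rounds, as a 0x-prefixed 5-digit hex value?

s_0 = plaintext = 0x9438F
s_1 = Round(s_0, k_0) = 0x17270
s_2 = Round(s_1, k_1) = 0xC3434
s_3 = Round(s_2, k_2) = 0xEDD98
s_4 = Round(s_3, k_3) = 0x920DD
s_5 = Round(s_4, k_4) = 0x29989
s_6 = Round(s_5, k_5) = 0xF0C3B
s_7 = Round(s_6, k_6) = 0x7C1E5
s_8 = Round(s_7, k_7) = 0x349EA

0x349EA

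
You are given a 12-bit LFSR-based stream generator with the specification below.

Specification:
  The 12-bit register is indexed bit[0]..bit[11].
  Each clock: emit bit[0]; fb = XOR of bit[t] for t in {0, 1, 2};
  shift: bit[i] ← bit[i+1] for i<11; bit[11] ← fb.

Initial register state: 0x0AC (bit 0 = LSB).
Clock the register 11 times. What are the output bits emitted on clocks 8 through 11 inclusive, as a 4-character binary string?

reg_0 = 0x0AC
clock 1: out=0, reg = 0x856
clock 2: out=0, reg = 0x42B
clock 3: out=1, reg = 0x215
clock 4: out=1, reg = 0x10A
clock 5: out=0, reg = 0x885
clock 6: out=1, reg = 0x442
clock 7: out=0, reg = 0xA21
clock 8: out=1, reg = 0xD10
clock 9: out=0, reg = 0x688
clock 10: out=0, reg = 0x344
clock 11: out=0, reg = 0x9A2

1000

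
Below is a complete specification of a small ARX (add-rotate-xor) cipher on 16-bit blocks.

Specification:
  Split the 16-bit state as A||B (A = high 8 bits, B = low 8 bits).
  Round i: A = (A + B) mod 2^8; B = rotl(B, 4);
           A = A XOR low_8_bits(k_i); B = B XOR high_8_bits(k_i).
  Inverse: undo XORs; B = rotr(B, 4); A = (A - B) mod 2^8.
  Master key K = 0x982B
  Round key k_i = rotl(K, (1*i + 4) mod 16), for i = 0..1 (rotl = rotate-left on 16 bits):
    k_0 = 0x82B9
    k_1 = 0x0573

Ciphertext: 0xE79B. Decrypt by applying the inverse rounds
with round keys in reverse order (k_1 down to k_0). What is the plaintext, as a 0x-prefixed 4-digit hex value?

0x5CB6

s_0 = ciphertext = 0xE79B
s_1 = InvRound(s_0, k_1) = 0xABE9
s_2 = InvRound(s_1, k_0) = 0x5CB6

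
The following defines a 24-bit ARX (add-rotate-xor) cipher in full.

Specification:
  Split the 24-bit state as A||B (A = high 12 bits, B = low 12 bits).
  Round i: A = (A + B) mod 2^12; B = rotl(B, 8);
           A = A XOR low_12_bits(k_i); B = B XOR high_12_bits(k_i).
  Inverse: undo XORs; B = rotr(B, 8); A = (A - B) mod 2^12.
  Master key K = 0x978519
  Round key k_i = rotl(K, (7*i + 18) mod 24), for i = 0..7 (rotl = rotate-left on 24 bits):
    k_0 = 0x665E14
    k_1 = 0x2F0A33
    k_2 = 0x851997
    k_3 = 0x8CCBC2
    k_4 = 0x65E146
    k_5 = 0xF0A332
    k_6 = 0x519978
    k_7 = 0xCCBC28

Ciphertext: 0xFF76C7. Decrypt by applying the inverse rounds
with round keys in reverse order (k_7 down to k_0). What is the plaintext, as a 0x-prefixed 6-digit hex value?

0xFD9EBA

s_0 = ciphertext = 0xFF76C7
s_1 = InvRound(s_0, k_7) = 0x3150CA
s_2 = InvRound(s_1, k_6) = 0xD38D35
s_3 = InvRound(s_2, k_5) = 0xA183F2
s_4 = InvRound(s_3, k_4) = 0x099AC5
s_5 = InvRound(s_4, k_3) = 0xAC9092
s_6 = InvRound(s_5, k_2) = 0x726C38
s_7 = InvRound(s_6, k_1) = 0x087C8E
s_8 = InvRound(s_7, k_0) = 0xFD9EBA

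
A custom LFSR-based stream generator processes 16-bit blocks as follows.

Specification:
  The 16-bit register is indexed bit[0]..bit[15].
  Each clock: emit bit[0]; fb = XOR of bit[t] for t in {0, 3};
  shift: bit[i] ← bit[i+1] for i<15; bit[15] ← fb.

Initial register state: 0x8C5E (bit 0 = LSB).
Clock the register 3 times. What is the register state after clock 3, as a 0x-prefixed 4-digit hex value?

0xB18B

reg_0 = 0x8C5E
clock 1: out=0, reg = 0xC62F
clock 2: out=1, reg = 0x6317
clock 3: out=1, reg = 0xB18B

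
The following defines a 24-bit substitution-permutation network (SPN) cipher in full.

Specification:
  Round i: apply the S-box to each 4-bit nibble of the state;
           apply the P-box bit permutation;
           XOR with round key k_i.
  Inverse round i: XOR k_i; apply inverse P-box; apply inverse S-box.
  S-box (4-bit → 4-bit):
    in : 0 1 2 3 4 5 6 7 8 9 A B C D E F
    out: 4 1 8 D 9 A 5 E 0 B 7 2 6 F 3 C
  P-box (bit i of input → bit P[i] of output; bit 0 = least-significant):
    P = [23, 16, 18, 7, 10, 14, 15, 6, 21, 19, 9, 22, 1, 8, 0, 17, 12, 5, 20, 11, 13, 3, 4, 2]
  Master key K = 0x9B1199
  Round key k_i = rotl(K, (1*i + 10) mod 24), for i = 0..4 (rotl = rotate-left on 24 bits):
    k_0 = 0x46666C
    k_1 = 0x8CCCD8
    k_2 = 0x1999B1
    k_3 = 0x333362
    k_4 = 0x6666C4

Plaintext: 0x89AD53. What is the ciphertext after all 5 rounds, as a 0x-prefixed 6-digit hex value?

0x6C46EF

s_0 = plaintext = 0x89AD53
s_1 = Round(s_0, k_0) = 0xAA3D8F
s_2 = Round(s_1, k_1) = 0xF2FE63
s_3 = Round(s_2, k_2) = 0xB71524
s_4 = Round(s_3, k_3) = 0xEB3B88
s_5 = Round(s_4, k_4) = 0x6C46EF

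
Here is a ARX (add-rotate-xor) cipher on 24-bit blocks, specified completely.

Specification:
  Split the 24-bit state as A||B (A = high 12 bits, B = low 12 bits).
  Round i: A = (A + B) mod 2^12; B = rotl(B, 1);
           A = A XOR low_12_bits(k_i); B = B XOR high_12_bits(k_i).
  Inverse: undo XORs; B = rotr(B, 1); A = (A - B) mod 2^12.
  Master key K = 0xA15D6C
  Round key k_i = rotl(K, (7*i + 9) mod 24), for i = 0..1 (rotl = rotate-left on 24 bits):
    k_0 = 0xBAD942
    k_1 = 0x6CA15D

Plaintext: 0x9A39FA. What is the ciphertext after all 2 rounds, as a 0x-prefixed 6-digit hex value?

0x26A67B

s_0 = plaintext = 0x9A39FA
s_1 = Round(s_0, k_0) = 0xADF858
s_2 = Round(s_1, k_1) = 0x26A67B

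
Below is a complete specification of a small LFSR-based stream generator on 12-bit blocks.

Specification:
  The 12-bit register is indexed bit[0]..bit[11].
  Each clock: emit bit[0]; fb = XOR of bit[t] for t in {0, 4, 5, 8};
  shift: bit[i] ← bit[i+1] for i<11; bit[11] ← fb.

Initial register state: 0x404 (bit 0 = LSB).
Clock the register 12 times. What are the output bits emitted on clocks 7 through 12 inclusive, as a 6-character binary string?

000010

reg_0 = 0x404
clock 1: out=0, reg = 0x202
clock 2: out=0, reg = 0x101
clock 3: out=1, reg = 0x080
clock 4: out=0, reg = 0x040
clock 5: out=0, reg = 0x020
clock 6: out=0, reg = 0x810
clock 7: out=0, reg = 0xC08
clock 8: out=0, reg = 0x604
clock 9: out=0, reg = 0x302
clock 10: out=0, reg = 0x981
clock 11: out=1, reg = 0x4C0
clock 12: out=0, reg = 0x260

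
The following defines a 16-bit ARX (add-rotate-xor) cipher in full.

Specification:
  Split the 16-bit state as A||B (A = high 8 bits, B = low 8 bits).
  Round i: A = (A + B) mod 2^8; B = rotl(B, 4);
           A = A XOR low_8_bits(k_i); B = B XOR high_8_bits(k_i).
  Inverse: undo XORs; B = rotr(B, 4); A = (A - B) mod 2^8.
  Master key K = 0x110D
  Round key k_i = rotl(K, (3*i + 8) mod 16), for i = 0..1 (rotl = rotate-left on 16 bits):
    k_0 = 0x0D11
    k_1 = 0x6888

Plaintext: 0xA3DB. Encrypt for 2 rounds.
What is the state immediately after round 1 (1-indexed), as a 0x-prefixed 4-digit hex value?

0x6FB0

s_0 = plaintext = 0xA3DB
s_1 = Round(s_0, k_0) = 0x6FB0
s_2 = Round(s_1, k_1) = 0x9763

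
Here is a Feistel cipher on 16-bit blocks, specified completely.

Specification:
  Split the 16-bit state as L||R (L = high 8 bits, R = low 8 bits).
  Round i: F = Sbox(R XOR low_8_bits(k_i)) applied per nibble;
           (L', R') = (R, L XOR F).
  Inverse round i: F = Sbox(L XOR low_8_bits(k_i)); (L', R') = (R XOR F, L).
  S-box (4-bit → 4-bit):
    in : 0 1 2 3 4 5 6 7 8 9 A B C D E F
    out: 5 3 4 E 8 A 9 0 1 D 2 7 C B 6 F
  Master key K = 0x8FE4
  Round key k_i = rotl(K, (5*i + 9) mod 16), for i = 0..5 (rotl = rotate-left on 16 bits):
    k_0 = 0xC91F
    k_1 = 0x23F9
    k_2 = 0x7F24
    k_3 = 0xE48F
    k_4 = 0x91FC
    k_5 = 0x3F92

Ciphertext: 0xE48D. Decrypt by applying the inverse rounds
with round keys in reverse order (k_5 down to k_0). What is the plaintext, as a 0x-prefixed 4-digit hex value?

0xF0E7

s_0 = ciphertext = 0xE48D
s_1 = InvRound(s_0, k_5) = 0x84E4
s_2 = InvRound(s_1, k_4) = 0xE584
s_3 = InvRound(s_2, k_3) = 0x16E5
s_4 = InvRound(s_3, k_2) = 0x0116
s_5 = InvRound(s_4, k_1) = 0xE701
s_6 = InvRound(s_5, k_0) = 0xF0E7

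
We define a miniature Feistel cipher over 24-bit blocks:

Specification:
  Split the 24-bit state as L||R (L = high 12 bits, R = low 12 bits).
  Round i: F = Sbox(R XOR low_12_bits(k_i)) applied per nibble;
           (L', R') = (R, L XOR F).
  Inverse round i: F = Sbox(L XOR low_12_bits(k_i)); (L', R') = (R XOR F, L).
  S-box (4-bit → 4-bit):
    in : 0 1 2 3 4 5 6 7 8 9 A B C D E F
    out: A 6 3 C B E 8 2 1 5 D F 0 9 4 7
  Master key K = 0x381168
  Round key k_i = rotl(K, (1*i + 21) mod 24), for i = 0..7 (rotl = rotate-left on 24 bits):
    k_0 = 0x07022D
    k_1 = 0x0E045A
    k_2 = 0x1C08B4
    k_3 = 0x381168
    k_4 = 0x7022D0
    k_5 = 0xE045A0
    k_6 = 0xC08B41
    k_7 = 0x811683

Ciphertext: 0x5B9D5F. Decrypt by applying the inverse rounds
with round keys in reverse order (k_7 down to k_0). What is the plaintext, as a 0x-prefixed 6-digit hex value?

s_0 = ciphertext = 0x5B9D5F
s_1 = InvRound(s_0, k_7) = 0x1925B9
s_2 = InvRound(s_1, k_6) = 0x825192
s_3 = InvRound(s_2, k_5) = 0x88C825
s_4 = InvRound(s_3, k_4) = 0x5C588C
s_5 = InvRound(s_4, k_3) = 0x3555C5
s_6 = InvRound(s_5, k_2) = 0xA83355
s_7 = InvRound(s_6, k_1) = 0x7C0A83
s_8 = InvRound(s_7, k_0) = 0x4CA7C0

0x4CA7C0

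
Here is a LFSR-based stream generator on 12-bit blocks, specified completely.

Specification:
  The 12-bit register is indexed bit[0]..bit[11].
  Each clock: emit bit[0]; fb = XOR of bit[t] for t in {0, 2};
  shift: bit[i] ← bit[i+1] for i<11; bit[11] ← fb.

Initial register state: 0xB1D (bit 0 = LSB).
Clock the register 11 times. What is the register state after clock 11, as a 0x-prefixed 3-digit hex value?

0x3B5

reg_0 = 0xB1D
clock 1: out=1, reg = 0x58E
clock 2: out=0, reg = 0xAC7
clock 3: out=1, reg = 0x563
clock 4: out=1, reg = 0xAB1
clock 5: out=1, reg = 0xD58
clock 6: out=0, reg = 0x6AC
clock 7: out=0, reg = 0xB56
clock 8: out=0, reg = 0xDAB
clock 9: out=1, reg = 0xED5
clock 10: out=1, reg = 0x76A
clock 11: out=0, reg = 0x3B5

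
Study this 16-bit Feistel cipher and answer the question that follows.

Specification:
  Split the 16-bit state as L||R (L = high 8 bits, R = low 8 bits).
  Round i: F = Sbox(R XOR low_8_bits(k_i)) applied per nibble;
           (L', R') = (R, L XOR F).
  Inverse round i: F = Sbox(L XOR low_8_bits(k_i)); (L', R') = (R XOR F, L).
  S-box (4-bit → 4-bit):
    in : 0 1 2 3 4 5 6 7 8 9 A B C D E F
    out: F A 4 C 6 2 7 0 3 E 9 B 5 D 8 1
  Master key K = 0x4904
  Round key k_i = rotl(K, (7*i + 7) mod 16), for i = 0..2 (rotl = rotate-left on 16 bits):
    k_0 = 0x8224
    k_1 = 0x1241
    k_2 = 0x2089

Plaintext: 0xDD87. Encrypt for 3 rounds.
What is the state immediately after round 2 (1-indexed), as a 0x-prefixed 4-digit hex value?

0x4178

s_0 = plaintext = 0xDD87
s_1 = Round(s_0, k_0) = 0x8741
s_2 = Round(s_1, k_1) = 0x4178
s_3 = Round(s_2, k_2) = 0x785B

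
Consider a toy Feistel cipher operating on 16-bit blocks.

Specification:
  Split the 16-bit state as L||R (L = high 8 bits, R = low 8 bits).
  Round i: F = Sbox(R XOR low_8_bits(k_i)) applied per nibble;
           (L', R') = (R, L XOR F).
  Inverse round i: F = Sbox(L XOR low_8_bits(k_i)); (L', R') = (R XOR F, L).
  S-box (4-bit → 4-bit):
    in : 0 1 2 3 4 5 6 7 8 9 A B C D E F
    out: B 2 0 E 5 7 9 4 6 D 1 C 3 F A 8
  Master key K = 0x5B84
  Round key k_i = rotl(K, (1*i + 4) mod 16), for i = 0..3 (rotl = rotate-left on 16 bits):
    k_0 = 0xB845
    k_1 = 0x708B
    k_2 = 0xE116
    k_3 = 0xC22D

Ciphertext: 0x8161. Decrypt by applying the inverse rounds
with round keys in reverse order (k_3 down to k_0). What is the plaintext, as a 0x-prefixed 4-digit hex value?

s_0 = ciphertext = 0x8161
s_1 = InvRound(s_0, k_3) = 0x7281
s_2 = InvRound(s_1, k_2) = 0x1472
s_3 = InvRound(s_2, k_1) = 0xAA14
s_4 = InvRound(s_3, k_0) = 0xBCAA

0xBCAA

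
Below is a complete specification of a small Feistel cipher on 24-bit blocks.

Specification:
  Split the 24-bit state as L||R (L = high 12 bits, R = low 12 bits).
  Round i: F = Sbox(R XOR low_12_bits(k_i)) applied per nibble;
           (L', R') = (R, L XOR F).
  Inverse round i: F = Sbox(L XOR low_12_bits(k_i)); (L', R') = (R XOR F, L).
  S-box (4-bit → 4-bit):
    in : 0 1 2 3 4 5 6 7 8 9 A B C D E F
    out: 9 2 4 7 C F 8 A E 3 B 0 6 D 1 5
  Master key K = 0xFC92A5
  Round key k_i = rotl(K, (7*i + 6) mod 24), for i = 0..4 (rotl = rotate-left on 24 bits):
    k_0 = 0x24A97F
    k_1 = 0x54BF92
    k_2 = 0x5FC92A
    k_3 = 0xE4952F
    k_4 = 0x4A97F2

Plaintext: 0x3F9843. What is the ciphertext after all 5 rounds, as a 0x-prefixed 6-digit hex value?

s_0 = plaintext = 0x3F9843
s_1 = Round(s_0, k_0) = 0x84318F
s_2 = Round(s_1, k_1) = 0x18F96E
s_3 = Round(s_2, k_2) = 0x96E843
s_4 = Round(s_3, k_3) = 0x8434E8
s_5 = Round(s_4, k_4) = 0x4E8F68

0x4E8F68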